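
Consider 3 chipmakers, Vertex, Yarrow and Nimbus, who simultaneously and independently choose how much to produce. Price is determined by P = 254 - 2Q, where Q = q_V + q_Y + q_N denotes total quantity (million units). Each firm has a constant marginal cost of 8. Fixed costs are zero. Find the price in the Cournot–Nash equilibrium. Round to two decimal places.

A representative firm's profit is π_i = q_i(254 - 2Q) - 8q_i.
Setting ∂π_i/∂q_i = 0 with rivals' quantities fixed: 246 - 4q_i - 2·Σ_{j≠i} q_j = 0.
By symmetry each firm produces the same amount; substituting Σ_{j≠i} q_j = 2q_i yields q_i = 246/8 = 123/4.
Total output Q = 369/4, so price P = 254 - 2·(369/4) = 139/2.

69.50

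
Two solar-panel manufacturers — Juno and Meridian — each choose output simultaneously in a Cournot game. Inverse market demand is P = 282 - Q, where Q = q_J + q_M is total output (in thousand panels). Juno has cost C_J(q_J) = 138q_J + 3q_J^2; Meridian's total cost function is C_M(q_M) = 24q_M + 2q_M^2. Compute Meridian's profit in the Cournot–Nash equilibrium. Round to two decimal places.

5006.43

Juno's profit: π_J = (282 - Q)q_J - (138q_J + 3q_J²). Setting ∂π_J/∂q_J = 0: 144 - 8q_J - (q_M) = 0.
Meridian's first-order condition: 258 - 6q_M - (q_J) = 0.
Rearranging gives the reaction functions q_J = (144 - q_M)/8 and q_M = (258 - q_J)/6.
Substituting one into the other gives q_J = 606/47 and q_M = 1920/47.
Price P = 282 - 53.7447 = 228.2553.
Meridian's profit: 228.2553·(1920/47) - 24·(1920/47) - 2(1920/47)² = 5006.4282.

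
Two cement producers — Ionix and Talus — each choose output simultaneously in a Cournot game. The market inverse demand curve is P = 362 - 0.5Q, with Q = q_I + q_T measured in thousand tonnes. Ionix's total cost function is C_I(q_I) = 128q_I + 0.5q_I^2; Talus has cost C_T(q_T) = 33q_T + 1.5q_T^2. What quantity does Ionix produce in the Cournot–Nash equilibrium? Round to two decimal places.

99.55

Ionix's profit: π_I = (362 - 0.5Q)q_I - (128q_I + (1/2)q_I²). Setting ∂π_I/∂q_I = 0: 234 - 2q_I - (1/2)(q_T) = 0.
Talus's first-order condition: 329 - 4q_T - (1/2)(q_I) = 0.
So q_I = (234 - (1/2)q_T)/2 and q_T = (329 - (1/2)q_I)/4.
Substituting one into the other gives q_I = 99.5484 and q_T = 69.8065.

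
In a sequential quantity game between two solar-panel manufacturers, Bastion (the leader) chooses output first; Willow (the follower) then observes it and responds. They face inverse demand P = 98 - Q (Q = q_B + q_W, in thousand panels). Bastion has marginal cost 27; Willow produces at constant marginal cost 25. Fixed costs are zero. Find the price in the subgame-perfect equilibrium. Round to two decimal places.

44.25

Solve by backward induction. Given q_B, the follower Willow maximises π_W = (98 - q_B - q_W)q_W - 25q_W.
Setting the follower's marginal profit to zero, 73 - q_B - 2q_W = 0, i.e. q_W = (73 - q_B)/2.
The leader anticipates this reaction. Substituting into P = 98 - Q gives P = 123/2 - (1/2)q_B, so π_B = (123/2 - (1/2)q_B)q_B - 27q_B.
Maximising: ∂π_B/∂q_B = 69/2 - q_B = 0, giving q_B = 69/2.
Then q_W = (73 - 69/2)/2 = 77/4.
Total output Q = 215/4, so price P = 98 - 215/4 = 177/4.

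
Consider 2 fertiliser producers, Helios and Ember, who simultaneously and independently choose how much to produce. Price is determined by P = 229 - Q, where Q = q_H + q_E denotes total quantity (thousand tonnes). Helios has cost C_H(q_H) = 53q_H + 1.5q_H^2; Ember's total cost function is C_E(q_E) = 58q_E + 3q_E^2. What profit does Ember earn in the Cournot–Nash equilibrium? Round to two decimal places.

1212.47

Helios's profit: π_H = (229 - Q)q_H - (53q_H + (3/2)q_H²). Setting ∂π_H/∂q_H = 0: 176 - 5q_H - (q_E) = 0.
Ember's first-order condition: 171 - 8q_E - (q_H) = 0.
So q_H = (176 - q_E)/5 and q_E = (171 - q_H)/8.
Substituting one into the other gives q_H = 1237/39 and q_E = 679/39.
Price P = 229 - 1916/39 = 179.8718.
Ember's profit: 179.8718·(679/39) - 58·(679/39) - 3(679/39)² = 1212.4681.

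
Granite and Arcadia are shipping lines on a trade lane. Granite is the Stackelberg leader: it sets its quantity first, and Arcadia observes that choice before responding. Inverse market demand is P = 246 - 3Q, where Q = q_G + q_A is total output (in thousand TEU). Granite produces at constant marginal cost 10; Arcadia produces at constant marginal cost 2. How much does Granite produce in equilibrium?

Solve by backward induction. Given q_G, the follower Arcadia maximises π_A = (246 - 3q_G - 3q_A)q_A - 2q_A.
Setting the follower's marginal profit to zero, 244 - 3q_G - 6q_A = 0, i.e. q_A = (244 - 3q_G)/6.
The leader anticipates this reaction. Substituting into P = 246 - 3Q gives P = 124 - (3/2)q_G, so π_G = (124 - (3/2)q_G)q_G - 10q_G.
The leader's first-order condition 114 - 3q_G = 0 yields q_G = 38.
Then q_A = (244 - 3·38)/6 = 65/3.

38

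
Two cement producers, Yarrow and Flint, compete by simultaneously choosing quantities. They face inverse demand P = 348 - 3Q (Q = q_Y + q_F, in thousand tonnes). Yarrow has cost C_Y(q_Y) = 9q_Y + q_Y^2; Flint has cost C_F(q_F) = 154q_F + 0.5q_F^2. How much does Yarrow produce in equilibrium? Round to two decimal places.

Yarrow's profit: π_Y = (348 - 3Q)q_Y - (9q_Y + q_Y²). Setting ∂π_Y/∂q_Y = 0: 339 - 8q_Y - 3(q_F) = 0.
Flint's first-order condition: 194 - 7q_F - 3(q_Y) = 0.
Best responses: q_Y = (339 - 3q_F)/8, q_F = (194 - 3q_Y)/7.
Substituting one into the other gives q_Y = 1791/47 and q_F = 535/47.

38.11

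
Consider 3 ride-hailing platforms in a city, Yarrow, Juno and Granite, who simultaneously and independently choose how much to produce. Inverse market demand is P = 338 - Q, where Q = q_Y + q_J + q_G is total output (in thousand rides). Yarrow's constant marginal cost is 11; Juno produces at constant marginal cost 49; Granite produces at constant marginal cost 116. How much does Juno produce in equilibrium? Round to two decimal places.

Yarrow's profit: π_Y = (338 - Q)q_Y - (11q_Y). Setting ∂π_Y/∂q_Y = 0: 327 - 2q_Y - (q_J + q_G) = 0.
Juno's first-order condition: 289 - 2q_J - (q_Y + q_G) = 0.
Granite's profit: π_G = (338 - Q)q_G - (116q_G). Setting ∂π_G/∂q_G = 0: 222 - 2q_G - (q_Y + q_J) = 0.
Adding the 3 first-order conditions: 838 − 4Q = 0, so Q = 419/2.
Back-substituting: q_Y = (327 − 419/2) = 235/2, q_J = (289 − 419/2) = 159/2, q_G = (222 − 419/2) = 25/2.

79.50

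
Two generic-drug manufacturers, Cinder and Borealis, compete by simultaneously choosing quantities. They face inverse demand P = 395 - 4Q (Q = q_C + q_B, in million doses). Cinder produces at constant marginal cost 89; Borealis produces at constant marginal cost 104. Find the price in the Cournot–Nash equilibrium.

Cinder's profit: π_C = (395 - 4Q)q_C - (89q_C). Setting ∂π_C/∂q_C = 0: 306 - 8q_C - 4(q_B) = 0.
Borealis's profit: π_B = (395 - 4Q)q_B - (104q_B). Setting ∂π_B/∂q_B = 0: 291 - 8q_B - 4(q_C) = 0.
Best responses: q_C = (306 - 4q_B)/8, q_B = (291 - 4q_C)/8.
Substituting one into the other gives q_C = 107/4 and q_B = 23.
Total output Q = 199/4, so price P = 395 - 4·(199/4) = 196.

196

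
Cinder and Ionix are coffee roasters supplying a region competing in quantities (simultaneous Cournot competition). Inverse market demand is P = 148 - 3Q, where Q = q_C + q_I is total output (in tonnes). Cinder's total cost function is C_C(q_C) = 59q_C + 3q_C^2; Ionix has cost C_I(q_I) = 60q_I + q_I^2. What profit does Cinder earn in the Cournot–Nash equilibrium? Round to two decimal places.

159.10

Cinder's profit: π_C = (148 - 3Q)q_C - (59q_C + 3q_C²). Setting ∂π_C/∂q_C = 0: 89 - 12q_C - 3(q_I) = 0.
Ionix's first-order condition: 88 - 8q_I - 3(q_C) = 0.
Rearranging gives the reaction functions q_C = (89 - 3q_I)/12 and q_I = (88 - 3q_C)/8.
Solving the pair: q_C = 448/87, q_I = 263/29.
Price P = 148 - 3·(1237/87) = 105.3448.
Cinder's profit: 105.3448·(448/87) - 59·(448/87) - 3(448/87)² = 159.0995.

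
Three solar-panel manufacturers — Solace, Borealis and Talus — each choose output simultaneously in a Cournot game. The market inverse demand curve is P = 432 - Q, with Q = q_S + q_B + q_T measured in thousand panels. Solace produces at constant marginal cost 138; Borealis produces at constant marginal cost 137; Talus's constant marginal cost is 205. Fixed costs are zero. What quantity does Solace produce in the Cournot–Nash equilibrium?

Solace's profit: π_S = (432 - Q)q_S - (138q_S). Setting ∂π_S/∂q_S = 0: 294 - 2q_S - (q_B + q_T) = 0.
Borealis's profit: π_B = (432 - Q)q_B - (137q_B). Setting ∂π_B/∂q_B = 0: 295 - 2q_B - (q_S + q_T) = 0.
Talus's first-order condition: 227 - 2q_T - (q_S + q_B) = 0.
Adding the 3 conditions: 816 − 2Q − 2Q = 0, i.e. Q = 204.
Back-substituting: q_S = (294 − 204) = 90, q_B = (295 − 204) = 91, q_T = (227 − 204) = 23.

90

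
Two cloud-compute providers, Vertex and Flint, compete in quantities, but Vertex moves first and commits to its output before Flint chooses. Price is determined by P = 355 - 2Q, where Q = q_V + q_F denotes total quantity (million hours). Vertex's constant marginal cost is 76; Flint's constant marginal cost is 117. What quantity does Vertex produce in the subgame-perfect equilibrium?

The follower Flint best-responds to any q_V: π_F = (355 - 2Q)q_F - 117q_F.
∂π_F/∂q_F = 238 - 2q_V - 4q_F = 0 gives the reaction function q_F = (238 - 2q_V)/4.
Vertex substitutes q_F(q_V) into its own profit: π_V = q_V(355 - 2q_V - (238 - 2q_V)/2) - 76q_V = (236 - q_V)q_V - 76q_V.
The leader's first-order condition 160 - 2q_V = 0 yields q_V = 80.
Then q_F = (238 - 2·80)/4 = 39/2.

80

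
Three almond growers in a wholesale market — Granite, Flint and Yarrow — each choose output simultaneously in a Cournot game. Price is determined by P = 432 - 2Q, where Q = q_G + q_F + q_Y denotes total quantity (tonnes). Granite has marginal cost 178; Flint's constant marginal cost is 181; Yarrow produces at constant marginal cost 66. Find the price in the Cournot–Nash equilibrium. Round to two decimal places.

Granite's profit: π_G = (432 - 2Q)q_G - (178q_G). Setting ∂π_G/∂q_G = 0: 254 - 4q_G - 2(q_F + q_Y) = 0.
Flint's profit: π_F = (432 - 2Q)q_F - (181q_F). Setting ∂π_F/∂q_F = 0: 251 - 4q_F - 2(q_G + q_Y) = 0.
Yarrow's first-order condition: 366 - 4q_Y - 2(q_G + q_F) = 0.
Adding the 3 conditions: 871 − 4Q − 4Q = 0, i.e. Q = 871/8.
Back-substituting: q_G = (254 − 871/4)/2 = 145/8, q_F = (251 − 871/4)/2 = 133/8, q_Y = (366 − 871/4)/2 = 593/8.
Total output Q = 871/8, so price P = 432 - 2·(871/8) = 857/4.

214.25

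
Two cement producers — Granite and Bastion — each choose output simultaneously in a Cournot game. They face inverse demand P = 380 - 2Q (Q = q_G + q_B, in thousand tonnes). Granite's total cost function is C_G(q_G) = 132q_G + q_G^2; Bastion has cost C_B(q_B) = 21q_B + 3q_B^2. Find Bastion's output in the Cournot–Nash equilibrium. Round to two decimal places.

Granite's profit: π_G = (380 - 2Q)q_G - (132q_G + q_G²). Setting ∂π_G/∂q_G = 0: 248 - 6q_G - 2(q_B) = 0.
Bastion's first-order condition: 359 - 10q_B - 2(q_G) = 0.
Best responses: q_G = (248 - 2q_B)/6, q_B = (359 - 2q_G)/10.
Solving the pair: q_G = 881/28, q_B = 829/28.

29.61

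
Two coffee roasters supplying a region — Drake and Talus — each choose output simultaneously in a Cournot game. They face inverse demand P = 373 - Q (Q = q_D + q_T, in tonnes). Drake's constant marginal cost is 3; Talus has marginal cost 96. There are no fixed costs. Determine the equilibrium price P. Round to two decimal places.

157.33

Drake's profit: π_D = (373 - Q)q_D - (3q_D). Setting ∂π_D/∂q_D = 0: 370 - 2q_D - (q_T) = 0.
Talus's profit: π_T = (373 - Q)q_T - (96q_T). Setting ∂π_T/∂q_T = 0: 277 - 2q_T - (q_D) = 0.
Rearranging gives the reaction functions q_D = (370 - q_T)/2 and q_T = (277 - q_D)/2.
Substituting one into the other gives q_D = 463/3 and q_T = 184/3.
Total output Q = 647/3, so price P = 373 - 647/3 = 472/3.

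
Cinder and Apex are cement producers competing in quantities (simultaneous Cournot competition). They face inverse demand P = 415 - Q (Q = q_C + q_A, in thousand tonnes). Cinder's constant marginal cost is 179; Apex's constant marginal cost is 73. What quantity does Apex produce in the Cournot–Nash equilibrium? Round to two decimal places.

Cinder's profit: π_C = (415 - Q)q_C - (179q_C). Setting ∂π_C/∂q_C = 0: 236 - 2q_C - (q_A) = 0.
Apex's profit: π_A = (415 - Q)q_A - (73q_A). Setting ∂π_A/∂q_A = 0: 342 - 2q_A - (q_C) = 0.
Best responses: q_C = (236 - q_A)/2, q_A = (342 - q_C)/2.
Solving the pair: q_C = 130/3, q_A = 448/3.

149.33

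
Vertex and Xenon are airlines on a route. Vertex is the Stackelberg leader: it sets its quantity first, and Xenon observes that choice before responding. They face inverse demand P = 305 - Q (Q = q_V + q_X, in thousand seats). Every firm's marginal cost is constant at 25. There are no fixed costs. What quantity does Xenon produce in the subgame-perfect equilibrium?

70

The follower Xenon best-responds to any q_V: π_X = (305 - Q)q_X - 25q_X.
Setting the follower's marginal profit to zero, 280 - q_V - 2q_X = 0, i.e. q_X = (280 - q_V)/2.
Vertex substitutes q_X(q_V) into its own profit: π_V = q_V(305 - q_V - (280 - q_V)/2) - 25q_V = (165 - (1/2)q_V)q_V - 25q_V.
The leader's first-order condition 140 - q_V = 0 yields q_V = 140.
Then q_X = (280 - 140)/2 = 70.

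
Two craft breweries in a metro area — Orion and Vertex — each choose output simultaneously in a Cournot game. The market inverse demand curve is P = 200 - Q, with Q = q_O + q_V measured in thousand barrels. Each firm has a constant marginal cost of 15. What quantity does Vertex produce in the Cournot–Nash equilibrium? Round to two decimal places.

Each firm earns π_i = (200 - Q)q_i - 15q_i.
Setting ∂π_i/∂q_i = 0 with rivals' quantities fixed: 185 - 2q_i - q_j = 0.
By symmetry each firm produces the same amount; substituting q_j = q_i yields q_i = 185/3.

61.67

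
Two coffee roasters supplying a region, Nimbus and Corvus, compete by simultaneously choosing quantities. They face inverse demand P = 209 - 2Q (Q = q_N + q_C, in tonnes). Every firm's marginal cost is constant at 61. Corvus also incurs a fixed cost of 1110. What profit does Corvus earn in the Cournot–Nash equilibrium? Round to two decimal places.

A representative firm's profit is π_i = q_i(209 - 2Q) - 61q_i.
First-order condition (treating rivals' output as given): 148 - 4q_i - 2q_j = 0.
With identical firms every q_j equals q_i, so q_j = q_i and 148 = 6q_i, giving q_i = 74/3.
Price P = 209 - 2·(148/3) = 331/3.
Corvus's profit: (331/3 - 61)·(74/3) - 1110 = 962/9.

106.89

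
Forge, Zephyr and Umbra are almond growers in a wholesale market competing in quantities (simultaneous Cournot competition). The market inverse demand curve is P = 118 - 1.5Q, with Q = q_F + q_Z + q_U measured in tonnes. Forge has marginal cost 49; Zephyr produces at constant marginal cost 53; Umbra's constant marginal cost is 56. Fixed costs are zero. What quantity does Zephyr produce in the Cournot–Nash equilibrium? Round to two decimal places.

10.67

Forge's profit: π_F = (118 - 1.5Q)q_F - (49q_F). Setting ∂π_F/∂q_F = 0: 69 - 3q_F - (3/2)(q_Z + q_U) = 0.
Zephyr's first-order condition: 65 - 3q_Z - (3/2)(q_F + q_U) = 0.
Umbra's profit: π_U = (118 - 1.5Q)q_U - (56q_U). Setting ∂π_U/∂q_U = 0: 62 - 3q_U - (3/2)(q_F + q_Z) = 0.
Adding the 3 conditions: 196 − 3Q − 3Q = 0, i.e. Q = 98/3.
Back-substituting: q_F = (69 − 49)/(3/2) = 40/3, q_Z = (65 − 49)/(3/2) = 32/3, q_U = (62 − 49)/(3/2) = 26/3.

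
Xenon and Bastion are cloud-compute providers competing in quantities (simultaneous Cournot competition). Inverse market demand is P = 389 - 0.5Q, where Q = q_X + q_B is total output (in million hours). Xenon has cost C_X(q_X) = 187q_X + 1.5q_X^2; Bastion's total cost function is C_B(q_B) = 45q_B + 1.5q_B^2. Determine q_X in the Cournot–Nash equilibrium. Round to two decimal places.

Xenon's profit: π_X = (389 - 0.5Q)q_X - (187q_X + (3/2)q_X²). Setting ∂π_X/∂q_X = 0: 202 - 4q_X - (1/2)(q_B) = 0.
Bastion's profit: π_B = (389 - 0.5Q)q_B - (45q_B + (3/2)q_B²). Setting ∂π_B/∂q_B = 0: 344 - 4q_B - (1/2)(q_X) = 0.
Rearranging gives the reaction functions q_X = (202 - (1/2)q_B)/4 and q_B = (344 - (1/2)q_X)/4.
Solving the pair: q_X = 848/21, q_B = 1700/21.

40.38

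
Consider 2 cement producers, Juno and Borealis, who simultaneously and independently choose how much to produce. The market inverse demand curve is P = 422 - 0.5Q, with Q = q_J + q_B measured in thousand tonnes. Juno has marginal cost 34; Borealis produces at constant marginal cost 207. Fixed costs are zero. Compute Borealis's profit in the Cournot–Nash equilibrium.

392

Juno's profit: π_J = (422 - 0.5Q)q_J - (34q_J). Setting ∂π_J/∂q_J = 0: 388 - q_J - (1/2)(q_B) = 0.
Borealis's profit: π_B = (422 - 0.5Q)q_B - (207q_B). Setting ∂π_B/∂q_B = 0: 215 - q_B - (1/2)(q_J) = 0.
Rearranging gives the reaction functions q_J = (388 - (1/2)q_B) and q_B = (215 - (1/2)q_J).
Solving the pair: q_J = 374, q_B = 28.
Price P = 422 - (1/2)·402 = 221.
Borealis's profit: (221 - 207)·28 = 392.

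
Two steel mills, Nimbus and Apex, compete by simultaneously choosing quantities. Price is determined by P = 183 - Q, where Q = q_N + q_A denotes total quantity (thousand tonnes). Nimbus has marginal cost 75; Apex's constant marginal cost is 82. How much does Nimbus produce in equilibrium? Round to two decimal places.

Nimbus's profit: π_N = (183 - Q)q_N - (75q_N). Setting ∂π_N/∂q_N = 0: 108 - 2q_N - (q_A) = 0.
Apex's profit: π_A = (183 - Q)q_A - (82q_A). Setting ∂π_A/∂q_A = 0: 101 - 2q_A - (q_N) = 0.
Best responses: q_N = (108 - q_A)/2, q_A = (101 - q_N)/2.
Substituting one into the other gives q_N = 115/3 and q_A = 94/3.

38.33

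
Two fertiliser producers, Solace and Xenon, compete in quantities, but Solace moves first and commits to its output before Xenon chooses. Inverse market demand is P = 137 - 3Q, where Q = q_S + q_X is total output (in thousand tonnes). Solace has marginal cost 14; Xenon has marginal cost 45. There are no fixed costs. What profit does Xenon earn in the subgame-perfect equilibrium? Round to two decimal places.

The follower Xenon best-responds to any q_S: π_X = (137 - 3Q)q_X - 45q_X.
∂π_X/∂q_X = 92 - 3q_S - 6q_X = 0 gives the reaction function q_X = (92 - 3q_S)/6.
Solace substitutes q_X(q_S) into its own profit: π_S = q_S(137 - 3q_S - (92 - 3q_S)/2) - 14q_S = (91 - (3/2)q_S)q_S - 14q_S.
Maximising: ∂π_S/∂q_S = 77 - 3q_S = 0, giving q_S = 77/3.
Then q_X = (92 - 3·(77/3))/6 = 5/2.
Price P = 137 - 3·(169/6) = 105/2.
Xenon's profit: (105/2 - 45)·(5/2) = 75/4.

18.75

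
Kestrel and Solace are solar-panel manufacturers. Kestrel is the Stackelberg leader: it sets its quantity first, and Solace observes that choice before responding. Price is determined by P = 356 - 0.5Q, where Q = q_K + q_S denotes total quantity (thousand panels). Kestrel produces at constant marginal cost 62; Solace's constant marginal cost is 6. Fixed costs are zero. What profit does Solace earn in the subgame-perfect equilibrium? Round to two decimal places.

The follower Solace best-responds to any q_K: π_S = (356 - 0.5Q)q_S - 6q_S.
∂π_S/∂q_S = 350 - (1/2)q_K - q_S = 0 gives the reaction function q_S = (350 - (1/2)q_K).
Kestrel substitutes q_S(q_K) into its own profit: π_K = q_K(356 - (1/2)q_K - (350 - (1/2)q_K)/2) - 62q_K = (181 - (1/4)q_K)q_K - 62q_K.
Leader FOC: 119 - (1/2)q_K = 0, so q_K = 238.
Then q_S = (350 - (1/2)·238) = 231.
Price P = 356 - (1/2)·469 = 243/2.
Solace's profit: (243/2 - 6)·231 = 26680.5000.

26680.50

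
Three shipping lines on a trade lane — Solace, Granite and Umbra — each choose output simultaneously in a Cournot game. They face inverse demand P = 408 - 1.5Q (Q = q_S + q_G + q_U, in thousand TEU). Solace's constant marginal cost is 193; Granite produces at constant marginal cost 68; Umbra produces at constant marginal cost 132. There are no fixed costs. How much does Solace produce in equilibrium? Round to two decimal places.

Solace's profit: π_S = (408 - 1.5Q)q_S - (193q_S). Setting ∂π_S/∂q_S = 0: 215 - 3q_S - (3/2)(q_G + q_U) = 0.
Granite's first-order condition: 340 - 3q_G - (3/2)(q_S + q_U) = 0.
Umbra's first-order condition: 276 - 3q_U - (3/2)(q_S + q_G) = 0.
Adding the 3 conditions: 831 − 3Q − 3Q = 0, i.e. Q = 277/2.
Back-substituting: q_S = (215 − 831/4)/(3/2) = 29/6, q_G = (340 − 831/4)/(3/2) = 529/6, q_U = (276 − 831/4)/(3/2) = 91/2.

4.83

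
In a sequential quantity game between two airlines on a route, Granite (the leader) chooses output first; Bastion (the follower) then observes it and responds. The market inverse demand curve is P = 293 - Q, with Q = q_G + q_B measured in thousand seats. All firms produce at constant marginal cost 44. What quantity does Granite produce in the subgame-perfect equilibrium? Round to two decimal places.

The follower Bastion best-responds to any q_G: π_B = (293 - Q)q_B - 44q_B.
Setting the follower's marginal profit to zero, 249 - q_G - 2q_B = 0, i.e. q_B = (249 - q_G)/2.
The leader anticipates this reaction. Substituting into P = 293 - Q gives P = 337/2 - (1/2)q_G, so π_G = (337/2 - (1/2)q_G)q_G - 44q_G.
Leader FOC: 249/2 - q_G = 0, so q_G = 249/2.
Then q_B = (249 - 249/2)/2 = 249/4.

124.50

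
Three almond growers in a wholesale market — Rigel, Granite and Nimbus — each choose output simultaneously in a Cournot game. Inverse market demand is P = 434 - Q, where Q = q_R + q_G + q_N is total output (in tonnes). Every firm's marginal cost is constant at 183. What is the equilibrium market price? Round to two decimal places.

245.75

Each firm earns π_i = (434 - Q)q_i - 183q_i.
Setting ∂π_i/∂q_i = 0 with rivals' quantities fixed: 251 - 2q_i - Σ_{j≠i} q_j = 0.
With identical firms every q_j equals q_i, so Σ_{j≠i} q_j = 2q_i and 251 = 4q_i, giving q_i = 251/4.
Total output Q = 753/4, so price P = 434 - 753/4 = 983/4.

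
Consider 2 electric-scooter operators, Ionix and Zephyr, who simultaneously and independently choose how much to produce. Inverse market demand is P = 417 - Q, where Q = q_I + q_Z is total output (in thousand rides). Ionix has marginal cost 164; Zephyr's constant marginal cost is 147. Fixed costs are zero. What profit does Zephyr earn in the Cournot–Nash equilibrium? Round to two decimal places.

Ionix's profit: π_I = (417 - Q)q_I - (164q_I). Setting ∂π_I/∂q_I = 0: 253 - 2q_I - (q_Z) = 0.
Zephyr's first-order condition: 270 - 2q_Z - (q_I) = 0.
Best responses: q_I = (253 - q_Z)/2, q_Z = (270 - q_I)/2.
Solving the pair: q_I = 236/3, q_Z = 287/3.
Price P = 417 - 523/3 = 728/3.
Zephyr's profit: (728/3 - 147)·(287/3) = 9152.1111.

9152.11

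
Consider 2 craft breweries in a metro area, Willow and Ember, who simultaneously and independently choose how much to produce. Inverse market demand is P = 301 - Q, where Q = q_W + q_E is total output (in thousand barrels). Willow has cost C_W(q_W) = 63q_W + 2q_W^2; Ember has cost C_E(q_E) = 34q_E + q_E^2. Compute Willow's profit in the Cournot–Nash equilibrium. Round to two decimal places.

Willow's profit: π_W = (301 - Q)q_W - (63q_W + 2q_W²). Setting ∂π_W/∂q_W = 0: 238 - 6q_W - (q_E) = 0.
Ember's profit: π_E = (301 - Q)q_E - (34q_E + q_E²). Setting ∂π_E/∂q_E = 0: 267 - 4q_E - (q_W) = 0.
So q_W = (238 - q_E)/6 and q_E = (267 - q_W)/4.
Substituting one into the other gives q_W = 685/23 and q_E = 1364/23.
Price P = 301 - 89.0870 = 211.9130.
Willow's profit: 211.9130·(685/23) - 63·(685/23) - 2(685/23)² = 2661.0113.

2661.01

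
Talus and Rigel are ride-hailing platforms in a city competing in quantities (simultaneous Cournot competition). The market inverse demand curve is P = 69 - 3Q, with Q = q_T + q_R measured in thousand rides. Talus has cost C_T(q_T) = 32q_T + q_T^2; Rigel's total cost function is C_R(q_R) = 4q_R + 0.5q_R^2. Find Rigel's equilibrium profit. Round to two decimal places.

265.04

Talus's profit: π_T = (69 - 3Q)q_T - (32q_T + q_T²). Setting ∂π_T/∂q_T = 0: 37 - 8q_T - 3(q_R) = 0.
Rigel's first-order condition: 65 - 7q_R - 3(q_T) = 0.
Best responses: q_T = (37 - 3q_R)/8, q_R = (65 - 3q_T)/7.
Solving the pair: q_T = 64/47, q_R = 409/47.
Price P = 69 - 3·(473/47) = 1824/47.
Rigel's profit: (1824/47)·(409/47) - 4·(409/47) - (1/2)(409/47)² = 265.0446.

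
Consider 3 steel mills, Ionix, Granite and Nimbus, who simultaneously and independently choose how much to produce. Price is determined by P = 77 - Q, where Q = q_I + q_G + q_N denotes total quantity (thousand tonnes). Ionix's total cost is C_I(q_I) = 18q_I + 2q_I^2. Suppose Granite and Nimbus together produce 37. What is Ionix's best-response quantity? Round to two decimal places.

3.67

With rivals' combined output fixed at 37, Ionix's profit is π_I = (77 - 37 - q_I)q_I - (18q_I + 2q_I²) = (40 - q_I)q_I - (18q_I + 2q_I²).
∂π_I/∂q_I = 22 - 6q_I = 0, so q_I = 11/3.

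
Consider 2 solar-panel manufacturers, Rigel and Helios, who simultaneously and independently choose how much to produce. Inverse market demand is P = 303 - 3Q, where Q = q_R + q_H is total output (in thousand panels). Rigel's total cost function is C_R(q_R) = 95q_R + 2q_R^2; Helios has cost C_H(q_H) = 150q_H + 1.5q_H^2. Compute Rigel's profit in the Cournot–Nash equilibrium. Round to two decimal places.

1521.54

Rigel's profit: π_R = (303 - 3Q)q_R - (95q_R + 2q_R²). Setting ∂π_R/∂q_R = 0: 208 - 10q_R - 3(q_H) = 0.
Helios's profit: π_H = (303 - 3Q)q_H - (150q_H + (3/2)q_H²). Setting ∂π_H/∂q_H = 0: 153 - 9q_H - 3(q_R) = 0.
Best responses: q_R = (208 - 3q_H)/10, q_H = (153 - 3q_R)/9.
Solving the pair: q_R = 157/9, q_H = 302/27.
Price P = 303 - 3·(773/27) = 1954/9.
Rigel's profit: (1954/9)·(157/9) - 95·(157/9) - 2(157/9)² = 1521.5432.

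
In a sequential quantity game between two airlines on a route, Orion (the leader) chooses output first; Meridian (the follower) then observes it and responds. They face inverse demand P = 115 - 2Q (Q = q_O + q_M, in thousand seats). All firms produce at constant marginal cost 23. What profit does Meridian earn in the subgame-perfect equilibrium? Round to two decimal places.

Solve by backward induction. Given q_O, the follower Meridian maximises π_M = (115 - 2q_O - 2q_M)q_M - 23q_M.
∂π_M/∂q_M = 92 - 2q_O - 4q_M = 0 gives the reaction function q_M = (92 - 2q_O)/4.
The leader anticipates this reaction. Substituting into P = 115 - 2Q gives P = 69 - q_O, so π_O = (69 - q_O)q_O - 23q_O.
Maximising: ∂π_O/∂q_O = 46 - 2q_O = 0, giving q_O = 23.
Then q_M = (92 - 2·23)/4 = 23/2.
Price P = 115 - 2·(69/2) = 46.
Meridian's profit: (46 - 23)·(23/2) = 529/2.

264.50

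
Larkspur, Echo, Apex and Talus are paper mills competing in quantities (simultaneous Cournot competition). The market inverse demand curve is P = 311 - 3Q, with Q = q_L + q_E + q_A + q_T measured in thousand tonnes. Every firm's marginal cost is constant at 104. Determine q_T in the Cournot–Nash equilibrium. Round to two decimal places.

13.80

A representative firm's profit is π_i = q_i(311 - 3Q) - 104q_i.
First-order condition (treating rivals' output as given): 207 - 6q_i - 3·Σ_{j≠i} q_j = 0.
With identical firms every q_j equals q_i, so Σ_{j≠i} q_j = 3q_i and 207 = 15q_i, giving q_i = 69/5.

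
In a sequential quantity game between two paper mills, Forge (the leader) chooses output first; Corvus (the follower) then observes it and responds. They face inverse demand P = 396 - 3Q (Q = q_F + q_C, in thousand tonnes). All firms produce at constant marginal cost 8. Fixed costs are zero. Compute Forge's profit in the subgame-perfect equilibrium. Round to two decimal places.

6272.67

Solve by backward induction. Given q_F, the follower Corvus maximises π_C = (396 - 3q_F - 3q_C)q_C - 8q_C.
Setting the follower's marginal profit to zero, 388 - 3q_F - 6q_C = 0, i.e. q_C = (388 - 3q_F)/6.
The leader anticipates this reaction. Substituting into P = 396 - 3Q gives P = 202 - (3/2)q_F, so π_F = (202 - (3/2)q_F)q_F - 8q_F.
Maximising: ∂π_F/∂q_F = 194 - 3q_F = 0, giving q_F = 194/3.
Then q_C = (388 - 3·(194/3))/6 = 97/3.
Price P = 396 - 3·97 = 105.
Forge's profit: (105 - 8)·(194/3) = 6272.6667.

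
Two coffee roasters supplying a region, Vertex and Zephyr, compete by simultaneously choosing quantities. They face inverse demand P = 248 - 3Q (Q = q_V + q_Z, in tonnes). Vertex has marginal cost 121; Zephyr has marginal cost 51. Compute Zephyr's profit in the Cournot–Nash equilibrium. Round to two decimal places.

Vertex's profit: π_V = (248 - 3Q)q_V - (121q_V). Setting ∂π_V/∂q_V = 0: 127 - 6q_V - 3(q_Z) = 0.
Zephyr's first-order condition: 197 - 6q_Z - 3(q_V) = 0.
Rearranging gives the reaction functions q_V = (127 - 3q_Z)/6 and q_Z = (197 - 3q_V)/6.
Solving the pair: q_V = 19/3, q_Z = 89/3.
Price P = 248 - 3·36 = 140.
Zephyr's profit: (140 - 51)·(89/3) = 2640.3333.

2640.33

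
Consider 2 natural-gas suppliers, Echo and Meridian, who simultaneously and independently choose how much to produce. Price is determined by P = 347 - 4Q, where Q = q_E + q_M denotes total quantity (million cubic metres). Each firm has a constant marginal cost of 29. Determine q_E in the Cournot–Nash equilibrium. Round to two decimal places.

Each firm earns π_i = (347 - 4Q)q_i - 29q_i.
First-order condition (treating rivals' output as given): 318 - 8q_i - 4q_j = 0.
By symmetry each firm produces the same amount; substituting q_j = q_i yields q_i = 318/12 = 53/2.

26.50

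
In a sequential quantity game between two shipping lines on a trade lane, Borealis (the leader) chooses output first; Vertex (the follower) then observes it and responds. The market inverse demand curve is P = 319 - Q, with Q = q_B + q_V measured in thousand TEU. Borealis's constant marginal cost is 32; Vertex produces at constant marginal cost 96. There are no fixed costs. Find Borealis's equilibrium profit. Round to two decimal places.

15400.13

The follower Vertex best-responds to any q_B: π_V = (319 - Q)q_V - 96q_V.
Setting the follower's marginal profit to zero, 223 - q_B - 2q_V = 0, i.e. q_V = (223 - q_B)/2.
The leader anticipates this reaction. Substituting into P = 319 - Q gives P = 415/2 - (1/2)q_B, so π_B = (415/2 - (1/2)q_B)q_B - 32q_B.
Leader FOC: 351/2 - q_B = 0, so q_B = 351/2.
Then q_V = (223 - 351/2)/2 = 95/4.
Price P = 319 - 797/4 = 479/4.
Borealis's profit: (479/4 - 32)·(351/2) = 15400.1250.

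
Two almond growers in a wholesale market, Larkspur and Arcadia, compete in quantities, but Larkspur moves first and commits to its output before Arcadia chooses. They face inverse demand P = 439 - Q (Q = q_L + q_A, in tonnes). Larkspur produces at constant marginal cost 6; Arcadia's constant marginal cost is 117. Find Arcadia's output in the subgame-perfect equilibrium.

The follower Arcadia best-responds to any q_L: π_A = (439 - Q)q_A - 117q_A.
∂π_A/∂q_A = 322 - q_L - 2q_A = 0 gives the reaction function q_A = (322 - q_L)/2.
Larkspur substitutes q_A(q_L) into its own profit: π_L = q_L(439 - q_L - (322 - q_L)/2) - 6q_L = (278 - (1/2)q_L)q_L - 6q_L.
The leader's first-order condition 272 - q_L = 0 yields q_L = 272.
Then q_A = (322 - 272)/2 = 25.

25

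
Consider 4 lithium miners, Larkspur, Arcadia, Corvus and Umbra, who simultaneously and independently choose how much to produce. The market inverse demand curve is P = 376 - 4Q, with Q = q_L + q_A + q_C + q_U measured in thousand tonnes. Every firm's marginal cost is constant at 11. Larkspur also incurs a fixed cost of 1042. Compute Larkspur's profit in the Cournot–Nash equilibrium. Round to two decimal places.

290.25

A representative firm's profit is π_i = q_i(376 - 4Q) - 11q_i.
Setting ∂π_i/∂q_i = 0 with rivals' quantities fixed: 365 - 8q_i - 4·Σ_{j≠i} q_j = 0.
By symmetry each firm produces the same amount; substituting Σ_{j≠i} q_j = 3q_i yields q_i = 365/20 = 73/4.
Price P = 376 - 4·73 = 84.
Larkspur's profit: (84 - 11)·(73/4) - 1042 = 1161/4.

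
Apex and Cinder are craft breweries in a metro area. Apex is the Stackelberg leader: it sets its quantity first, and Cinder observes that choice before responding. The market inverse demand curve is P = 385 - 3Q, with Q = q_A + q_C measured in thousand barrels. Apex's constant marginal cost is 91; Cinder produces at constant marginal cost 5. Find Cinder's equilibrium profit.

Solve by backward induction. Given q_A, the follower Cinder maximises π_C = (385 - 3q_A - 3q_C)q_C - 5q_C.
∂π_C/∂q_C = 380 - 3q_A - 6q_C = 0 gives the reaction function q_C = (380 - 3q_A)/6.
The leader anticipates this reaction. Substituting into P = 385 - 3Q gives P = 195 - (3/2)q_A, so π_A = (195 - (3/2)q_A)q_A - 91q_A.
The leader's first-order condition 104 - 3q_A = 0 yields q_A = 104/3.
Then q_C = (380 - 3·(104/3))/6 = 46.
Price P = 385 - 3·(242/3) = 143.
Cinder's profit: (143 - 5)·46 = 6348.

6348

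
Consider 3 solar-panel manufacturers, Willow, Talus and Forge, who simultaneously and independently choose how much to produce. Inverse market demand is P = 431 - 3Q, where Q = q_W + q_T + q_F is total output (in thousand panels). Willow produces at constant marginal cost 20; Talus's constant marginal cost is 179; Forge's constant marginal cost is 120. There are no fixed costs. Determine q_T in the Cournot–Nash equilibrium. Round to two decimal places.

2.83

Willow's profit: π_W = (431 - 3Q)q_W - (20q_W). Setting ∂π_W/∂q_W = 0: 411 - 6q_W - 3(q_T + q_F) = 0.
Talus's first-order condition: 252 - 6q_T - 3(q_W + q_F) = 0.
Forge's profit: π_F = (431 - 3Q)q_F - (120q_F). Setting ∂π_F/∂q_F = 0: 311 - 6q_F - 3(q_W + q_T) = 0.
Adding the 3 first-order conditions: 974 − 12Q = 0, so Q = 487/6.
Back-substituting: q_W = (411 − 487/2)/3 = 335/6, q_T = (252 − 487/2)/3 = 17/6, q_F = (311 − 487/2)/3 = 45/2.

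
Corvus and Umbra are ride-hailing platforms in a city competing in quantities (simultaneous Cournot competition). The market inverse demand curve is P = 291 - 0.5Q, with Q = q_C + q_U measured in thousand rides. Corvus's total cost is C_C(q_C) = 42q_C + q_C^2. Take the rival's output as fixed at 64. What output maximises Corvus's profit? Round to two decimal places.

With the rival's output fixed at 64, Corvus's profit is π_C = (291 - (1/2)·64 - (1/2)q_C)q_C - (42q_C + q_C²) = (259 - (1/2)q_C)q_C - (42q_C + q_C²).
∂π_C/∂q_C = 217 - 3q_C = 0, so q_C = 217/3.

72.33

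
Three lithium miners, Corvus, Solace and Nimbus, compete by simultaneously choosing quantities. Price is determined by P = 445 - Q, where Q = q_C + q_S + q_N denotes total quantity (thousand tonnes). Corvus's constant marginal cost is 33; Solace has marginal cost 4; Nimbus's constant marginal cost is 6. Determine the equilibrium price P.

Corvus's profit: π_C = (445 - Q)q_C - (33q_C). Setting ∂π_C/∂q_C = 0: 412 - 2q_C - (q_S + q_N) = 0.
Solace's first-order condition: 441 - 2q_S - (q_C + q_N) = 0.
Nimbus's profit: π_N = (445 - Q)q_N - (6q_N). Setting ∂π_N/∂q_N = 0: 439 - 2q_N - (q_C + q_S) = 0.
Summing all 3 equations gives 1292 − 4Q = 0, hence Q = 323.
Back-substituting: q_C = (412 − 323) = 89, q_S = (441 − 323) = 118, q_N = (439 − 323) = 116.
Total output Q = 323, so price P = 445 - 323 = 122.

122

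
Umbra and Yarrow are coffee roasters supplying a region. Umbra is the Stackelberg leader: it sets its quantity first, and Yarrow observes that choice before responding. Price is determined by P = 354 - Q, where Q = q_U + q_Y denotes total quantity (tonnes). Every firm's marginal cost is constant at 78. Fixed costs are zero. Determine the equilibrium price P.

147

The follower Yarrow best-responds to any q_U: π_Y = (354 - Q)q_Y - 78q_Y.
Setting the follower's marginal profit to zero, 276 - q_U - 2q_Y = 0, i.e. q_Y = (276 - q_U)/2.
The leader anticipates this reaction. Substituting into P = 354 - Q gives P = 216 - (1/2)q_U, so π_U = (216 - (1/2)q_U)q_U - 78q_U.
Maximising: ∂π_U/∂q_U = 138 - q_U = 0, giving q_U = 138.
Then q_Y = (276 - 138)/2 = 69.
Total output Q = 207, so price P = 354 - 207 = 147.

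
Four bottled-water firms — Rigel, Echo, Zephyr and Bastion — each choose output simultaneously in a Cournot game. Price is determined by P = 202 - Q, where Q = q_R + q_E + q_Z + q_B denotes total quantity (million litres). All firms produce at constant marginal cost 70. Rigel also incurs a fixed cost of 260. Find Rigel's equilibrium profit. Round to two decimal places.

A representative firm's profit is π_i = q_i(202 - Q) - 70q_i.
Setting ∂π_i/∂q_i = 0 with rivals' quantities fixed: 132 - 2q_i - Σ_{j≠i} q_j = 0.
By symmetry each firm produces the same amount; substituting Σ_{j≠i} q_j = 3q_i yields q_i = 132/5.
Price P = 202 - 528/5 = 482/5.
Rigel's profit: (482/5 - 70)·(132/5) - 260 = 436.9600.

436.96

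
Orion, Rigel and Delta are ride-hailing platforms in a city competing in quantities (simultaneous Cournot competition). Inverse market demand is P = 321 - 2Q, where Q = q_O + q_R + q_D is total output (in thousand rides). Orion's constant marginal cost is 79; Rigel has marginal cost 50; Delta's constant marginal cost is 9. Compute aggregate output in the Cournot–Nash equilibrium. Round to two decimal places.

103.13

Orion's profit: π_O = (321 - 2Q)q_O - (79q_O). Setting ∂π_O/∂q_O = 0: 242 - 4q_O - 2(q_R + q_D) = 0.
Rigel's profit: π_R = (321 - 2Q)q_R - (50q_R). Setting ∂π_R/∂q_R = 0: 271 - 4q_R - 2(q_O + q_D) = 0.
Delta's first-order condition: 312 - 4q_D - 2(q_O + q_R) = 0.
Summing all 3 equations gives 825 − 8Q = 0, hence Q = 825/8.
Back-substituting: q_O = (242 − 825/4)/2 = 143/8, q_R = (271 − 825/4)/2 = 259/8, q_D = (312 − 825/4)/2 = 423/8.
Total output Q = 143/8 + 259/8 + 423/8 = 825/8.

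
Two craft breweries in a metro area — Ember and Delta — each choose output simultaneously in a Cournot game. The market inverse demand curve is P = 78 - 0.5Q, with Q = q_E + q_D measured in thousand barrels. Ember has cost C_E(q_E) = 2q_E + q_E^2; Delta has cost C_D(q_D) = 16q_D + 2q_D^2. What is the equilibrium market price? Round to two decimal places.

Ember's profit: π_E = (78 - 0.5Q)q_E - (2q_E + q_E²). Setting ∂π_E/∂q_E = 0: 76 - 3q_E - (1/2)(q_D) = 0.
Delta's first-order condition: 62 - 5q_D - (1/2)(q_E) = 0.
So q_E = (76 - (1/2)q_D)/3 and q_D = (62 - (1/2)q_E)/5.
Substituting one into the other gives q_E = 1396/59 and q_D = 592/59.
Total output Q = 1988/59, so price P = 78 - (1/2)·(1988/59) = 61.1525.

61.15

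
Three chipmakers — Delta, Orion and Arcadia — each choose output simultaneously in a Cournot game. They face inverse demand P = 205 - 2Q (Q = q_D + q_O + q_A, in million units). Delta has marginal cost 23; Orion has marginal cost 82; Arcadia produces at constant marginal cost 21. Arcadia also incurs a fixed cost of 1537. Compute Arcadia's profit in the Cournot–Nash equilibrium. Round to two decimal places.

369.53

Delta's profit: π_D = (205 - 2Q)q_D - (23q_D). Setting ∂π_D/∂q_D = 0: 182 - 4q_D - 2(q_O + q_A) = 0.
Orion's profit: π_O = (205 - 2Q)q_O - (82q_O). Setting ∂π_O/∂q_O = 0: 123 - 4q_O - 2(q_D + q_A) = 0.
Arcadia's first-order condition: 184 - 4q_A - 2(q_D + q_O) = 0.
Adding the 3 first-order conditions: 489 − 8Q = 0, so Q = 489/8.
Back-substituting: q_D = (182 − 489/4)/2 = 239/8, q_O = (123 − 489/4)/2 = 3/8, q_A = (184 − 489/4)/2 = 247/8.
Price P = 205 - 2·(489/8) = 331/4.
Arcadia's profit: (331/4 - 21)·(247/8) - 1537 = 369.5313.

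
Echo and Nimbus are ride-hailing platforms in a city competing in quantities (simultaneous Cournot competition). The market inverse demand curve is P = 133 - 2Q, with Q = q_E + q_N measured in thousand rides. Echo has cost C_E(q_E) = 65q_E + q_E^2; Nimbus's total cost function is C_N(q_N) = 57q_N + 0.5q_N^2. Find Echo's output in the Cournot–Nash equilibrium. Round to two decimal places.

Echo's profit: π_E = (133 - 2Q)q_E - (65q_E + q_E²). Setting ∂π_E/∂q_E = 0: 68 - 6q_E - 2(q_N) = 0.
Nimbus's first-order condition: 76 - 5q_N - 2(q_E) = 0.
So q_E = (68 - 2q_N)/6 and q_N = (76 - 2q_E)/5.
Solving the pair: q_E = 94/13, q_N = 160/13.

7.23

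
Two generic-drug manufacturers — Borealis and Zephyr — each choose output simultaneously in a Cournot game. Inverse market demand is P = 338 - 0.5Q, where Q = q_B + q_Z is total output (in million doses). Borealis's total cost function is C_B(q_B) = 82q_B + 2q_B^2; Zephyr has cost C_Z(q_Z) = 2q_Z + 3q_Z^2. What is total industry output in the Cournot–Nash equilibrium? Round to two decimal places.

Borealis's profit: π_B = (338 - 0.5Q)q_B - (82q_B + 2q_B²). Setting ∂π_B/∂q_B = 0: 256 - 5q_B - (1/2)(q_Z) = 0.
Zephyr's first-order condition: 336 - 7q_Z - (1/2)(q_B) = 0.
Best responses: q_B = (256 - (1/2)q_Z)/5, q_Z = (336 - (1/2)q_B)/7.
Solving the pair: q_B = 46.7338, q_Z = 44.6619.
Total output Q = 46.7338 + 44.6619 = 91.3957.

91.40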